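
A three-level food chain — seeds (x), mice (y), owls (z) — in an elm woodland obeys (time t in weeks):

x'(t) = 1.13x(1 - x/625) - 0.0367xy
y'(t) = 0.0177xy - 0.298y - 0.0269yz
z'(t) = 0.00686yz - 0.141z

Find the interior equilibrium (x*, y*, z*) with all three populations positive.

From dz/dt = 0: 0.00686y* = 0.141, so y* = 20.6.
From dx/dt = 0: 1.13(1 - x*/625) = 0.0367·20.6, giving x* = 625·(1 - 0.668) = 208.
From dy/dt = 0: 0.0177·208 - 0.298 = 0.0269z*, so z* = 3.38/0.0269 = 126.

x* ≈ 208, y* ≈ 20.6, z* ≈ 126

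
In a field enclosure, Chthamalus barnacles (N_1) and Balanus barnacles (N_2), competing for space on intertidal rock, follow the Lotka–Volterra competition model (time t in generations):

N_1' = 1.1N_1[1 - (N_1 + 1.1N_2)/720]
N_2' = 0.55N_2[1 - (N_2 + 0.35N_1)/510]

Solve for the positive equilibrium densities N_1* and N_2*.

N_1* ≈ 259, N_2* ≈ 420

Setting both brackets to zero gives the nullclines N_1 + 1.1N_2 = 720 and 0.35N_1 + N_2 = 510.
Substituting N_2 = 510 - 0.35N_1 into the first: N_1(1 - 1.1·0.35) = 720 - 1.1·510.
So N_1* = 159/0.615 = 259, and then N_2* = 510 - 0.35·259 = 420.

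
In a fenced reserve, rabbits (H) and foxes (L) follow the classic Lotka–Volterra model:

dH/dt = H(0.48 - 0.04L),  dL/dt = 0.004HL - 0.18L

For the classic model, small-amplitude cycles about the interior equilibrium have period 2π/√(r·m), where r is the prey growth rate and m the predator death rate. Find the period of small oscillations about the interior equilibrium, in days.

T ≈ 21.4 days

Here r = 0.48 and m = 0.18, so r·m = 0.0864.
ω = √0.0864 = 0.294 per day, hence T = 2π/ω ≈ 21.4 days.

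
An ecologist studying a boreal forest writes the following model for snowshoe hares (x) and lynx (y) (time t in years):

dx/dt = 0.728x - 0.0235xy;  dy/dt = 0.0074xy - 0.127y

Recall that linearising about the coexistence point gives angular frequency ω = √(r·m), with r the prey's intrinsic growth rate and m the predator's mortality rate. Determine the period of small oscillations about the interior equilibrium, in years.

T ≈ 20.7 years

Here r = 0.728 and m = 0.127, so r·m = 0.0925.
ω = √0.0925 = 0.304 per year, hence T = 2π/ω ≈ 20.7 years.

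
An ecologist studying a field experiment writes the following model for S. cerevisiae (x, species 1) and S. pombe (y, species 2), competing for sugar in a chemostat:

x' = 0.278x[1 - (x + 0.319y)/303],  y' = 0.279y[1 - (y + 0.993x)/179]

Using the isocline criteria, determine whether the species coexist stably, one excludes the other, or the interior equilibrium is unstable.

Compare the nullcline intercepts: K1/α12 = 303/0.319 = 950 > K2 = 179; K2/α21 = 179/0.993 = 180 < K1 = 303.
Since the inequalities point opposite ways, species 1 can invade but species 2 cannot.

species 1 excludes species 2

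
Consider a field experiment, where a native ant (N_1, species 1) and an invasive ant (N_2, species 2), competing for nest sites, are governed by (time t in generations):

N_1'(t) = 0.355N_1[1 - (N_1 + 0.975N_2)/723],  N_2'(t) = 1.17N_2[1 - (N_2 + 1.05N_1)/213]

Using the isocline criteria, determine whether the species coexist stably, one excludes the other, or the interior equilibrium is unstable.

species 1 excludes species 2

Compare the nullcline intercepts: K1/α12 = 723/0.975 = 742 > K2 = 213; K2/α21 = 213/1.05 = 203 < K1 = 723.
Since the inequalities point opposite ways, species 1 can invade but species 2 cannot.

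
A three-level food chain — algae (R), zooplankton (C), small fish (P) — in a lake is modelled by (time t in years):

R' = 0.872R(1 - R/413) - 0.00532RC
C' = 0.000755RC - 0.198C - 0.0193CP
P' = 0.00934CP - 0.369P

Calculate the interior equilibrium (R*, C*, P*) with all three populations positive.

From dP/dt = 0: 0.00934C* = 0.369, so C* = 39.5.
From dR/dt = 0: 0.872(1 - R*/413) = 0.00532·39.5, giving R* = 413·(1 - 0.241) = 313.
From dC/dt = 0: 0.000755·313 - 0.198 = 0.0193P*, so P* = 0.0387/0.0193 = 2.

R* ≈ 313, C* ≈ 39.5, P* ≈ 2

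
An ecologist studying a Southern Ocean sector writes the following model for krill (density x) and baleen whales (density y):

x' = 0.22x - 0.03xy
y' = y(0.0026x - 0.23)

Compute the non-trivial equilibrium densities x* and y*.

Set dy/dt = 0 with y > 0: 0.0026x - 0.23 = 0, so x* = 0.23/0.0026 = 88.5.
Set dx/dt = 0 with x > 0: 0.22 - 0.03y = 0, so y* = 0.22/0.03 = 7.33.

x* ≈ 88.5, y* ≈ 7.33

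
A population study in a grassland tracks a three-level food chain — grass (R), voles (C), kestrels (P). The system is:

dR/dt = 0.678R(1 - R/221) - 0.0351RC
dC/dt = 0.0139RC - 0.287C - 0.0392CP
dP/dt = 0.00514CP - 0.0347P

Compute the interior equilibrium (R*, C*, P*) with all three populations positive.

R* ≈ 144, C* ≈ 6.75, P* ≈ 43.7

From dP/dt = 0: 0.00514C* = 0.0347, so C* = 6.75.
From dR/dt = 0: 0.678(1 - R*/221) = 0.0351·6.75, giving R* = 221·(1 - 0.349) = 144.
From dC/dt = 0: 0.0139·144 - 0.287 = 0.0392P*, so P* = 1.71/0.0392 = 43.7.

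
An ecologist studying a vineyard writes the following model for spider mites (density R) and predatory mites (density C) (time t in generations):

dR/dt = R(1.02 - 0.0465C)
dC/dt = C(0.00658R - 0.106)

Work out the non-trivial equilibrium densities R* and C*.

Set dC/dt = 0 with C > 0: 0.00658R - 0.106 = 0, so R* = 0.106/0.00658 = 16.1.
Set dR/dt = 0 with R > 0: 1.02 - 0.0465C = 0, so C* = 1.02/0.0465 = 21.9.

R* ≈ 16.1, C* ≈ 21.9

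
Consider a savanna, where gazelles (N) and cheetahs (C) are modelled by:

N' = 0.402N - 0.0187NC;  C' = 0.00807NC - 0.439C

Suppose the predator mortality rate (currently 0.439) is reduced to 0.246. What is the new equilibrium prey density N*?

N* ≈ 30.5

At the interior fixed point, setting dC/dt = 0 with C > 0 fixes N* = (predator death rate)/(NC coefficient) — independent of the other coefficients.
With the change, N* = 0.246/0.00807 = 30.5; it falls from 54.4.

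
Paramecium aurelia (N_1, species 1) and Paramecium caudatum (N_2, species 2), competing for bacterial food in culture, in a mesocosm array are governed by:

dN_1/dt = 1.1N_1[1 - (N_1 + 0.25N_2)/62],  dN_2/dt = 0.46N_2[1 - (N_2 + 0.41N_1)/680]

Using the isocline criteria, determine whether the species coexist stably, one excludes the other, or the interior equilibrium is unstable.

Compare the nullcline intercepts: K1/α12 = 62/0.25 = 248 < K2 = 680; K2/α21 = 680/0.41 = 1660 > K1 = 62.
Since the inequalities point opposite ways, species 2 can invade but species 1 cannot.

species 2 excludes species 1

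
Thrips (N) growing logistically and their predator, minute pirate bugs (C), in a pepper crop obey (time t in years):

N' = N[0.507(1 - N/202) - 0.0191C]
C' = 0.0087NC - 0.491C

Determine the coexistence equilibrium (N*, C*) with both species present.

N* ≈ 56.4, C* ≈ 19.1

From dC/dt = 0 with C > 0: 0.0087N* = 0.491, so N* = 56.4.
Substitute into dN/dt = 0: 0.507(1 - 56.4/202) = 0.0191C*.
The bracket is 0.721, giving C* = 0.365/0.0191 = 19.1.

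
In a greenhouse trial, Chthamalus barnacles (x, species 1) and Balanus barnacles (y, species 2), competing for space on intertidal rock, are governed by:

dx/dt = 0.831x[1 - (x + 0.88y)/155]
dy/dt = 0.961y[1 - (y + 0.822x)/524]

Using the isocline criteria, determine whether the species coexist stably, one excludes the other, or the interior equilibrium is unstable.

species 2 excludes species 1

Compare the nullcline intercepts: K1/α12 = 155/0.88 = 176 < K2 = 524; K2/α21 = 524/0.822 = 637 > K1 = 155.
Since the inequalities point opposite ways, species 2 can invade but species 1 cannot.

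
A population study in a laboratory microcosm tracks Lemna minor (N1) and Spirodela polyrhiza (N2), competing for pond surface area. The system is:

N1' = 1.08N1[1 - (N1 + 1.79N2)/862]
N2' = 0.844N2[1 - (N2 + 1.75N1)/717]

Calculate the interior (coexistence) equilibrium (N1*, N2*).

Setting both brackets to zero gives the nullclines N1 + 1.79N2 = 862 and 1.75N1 + N2 = 717.
Substituting N2 = 717 - 1.75N1 into the first: N1(1 - 1.79·1.75) = 862 - 1.79·717.
So N1* = -421/-2.13 = 198, and then N2* = 717 - 1.75·198 = 371.

N1* ≈ 198, N2* ≈ 371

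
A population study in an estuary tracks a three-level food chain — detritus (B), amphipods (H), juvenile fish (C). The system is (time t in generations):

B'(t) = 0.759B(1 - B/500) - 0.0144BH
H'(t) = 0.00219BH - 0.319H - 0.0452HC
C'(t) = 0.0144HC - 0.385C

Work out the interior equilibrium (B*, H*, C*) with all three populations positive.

B* ≈ 246, H* ≈ 26.7, C* ≈ 4.88

From dC/dt = 0: 0.0144H* = 0.385, so H* = 26.7.
From dB/dt = 0: 0.759(1 - B*/500) = 0.0144·26.7, giving B* = 500·(1 - 0.507) = 246.
From dH/dt = 0: 0.00219·246 - 0.319 = 0.0452C*, so C* = 0.221/0.0452 = 4.88.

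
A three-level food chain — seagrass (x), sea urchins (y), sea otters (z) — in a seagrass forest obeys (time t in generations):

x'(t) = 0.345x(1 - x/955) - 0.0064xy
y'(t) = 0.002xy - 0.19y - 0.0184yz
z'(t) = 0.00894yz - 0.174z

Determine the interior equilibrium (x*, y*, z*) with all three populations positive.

x* ≈ 610, y* ≈ 19.5, z* ≈ 56

From dz/dt = 0: 0.00894y* = 0.174, so y* = 19.5.
From dx/dt = 0: 0.345(1 - x*/955) = 0.0064·19.5, giving x* = 955·(1 - 0.361) = 610.
From dy/dt = 0: 0.002·610 - 0.19 = 0.0184z*, so z* = 1.03/0.0184 = 56.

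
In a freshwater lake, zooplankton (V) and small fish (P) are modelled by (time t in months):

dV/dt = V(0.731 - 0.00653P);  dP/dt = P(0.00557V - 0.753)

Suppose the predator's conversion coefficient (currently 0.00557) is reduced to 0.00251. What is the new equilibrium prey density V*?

V* ≈ 300

At the interior fixed point, setting dP/dt = 0 with P > 0 fixes V* = (predator death rate)/(VP coefficient) — independent of the other coefficients.
With the change, V* = 0.753/0.00251 = 300; it rises from 135.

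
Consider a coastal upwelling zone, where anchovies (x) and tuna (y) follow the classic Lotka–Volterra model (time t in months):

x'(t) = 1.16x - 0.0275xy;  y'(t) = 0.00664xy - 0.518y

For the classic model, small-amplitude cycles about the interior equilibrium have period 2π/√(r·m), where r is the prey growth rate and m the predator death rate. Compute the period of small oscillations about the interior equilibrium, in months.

T ≈ 8.11 months

Here r = 1.16 and m = 0.518, so r·m = 0.601.
ω = √0.601 = 0.775 per month, hence T = 2π/ω ≈ 8.11 months.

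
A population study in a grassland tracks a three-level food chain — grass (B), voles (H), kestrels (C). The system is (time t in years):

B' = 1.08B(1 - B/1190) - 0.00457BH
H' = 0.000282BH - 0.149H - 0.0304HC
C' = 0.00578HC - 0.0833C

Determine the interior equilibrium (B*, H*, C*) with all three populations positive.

From dC/dt = 0: 0.00578H* = 0.0833, so H* = 14.4.
From dB/dt = 0: 1.08(1 - B*/1190) = 0.00457·14.4, giving B* = 1190·(1 - 0.061) = 1120.
From dH/dt = 0: 0.000282·1120 - 0.149 = 0.0304C*, so C* = 0.166/0.0304 = 5.46.

B* ≈ 1120, H* ≈ 14.4, C* ≈ 5.46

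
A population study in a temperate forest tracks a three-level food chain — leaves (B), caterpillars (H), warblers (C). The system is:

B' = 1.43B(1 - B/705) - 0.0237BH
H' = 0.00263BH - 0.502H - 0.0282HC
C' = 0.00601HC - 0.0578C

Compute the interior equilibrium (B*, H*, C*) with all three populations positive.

From dC/dt = 0: 0.00601H* = 0.0578, so H* = 9.62.
From dB/dt = 0: 1.43(1 - B*/705) = 0.0237·9.62, giving B* = 705·(1 - 0.159) = 593.
From dH/dt = 0: 0.00263·593 - 0.502 = 0.0282C*, so C* = 1.06/0.0282 = 37.5.

B* ≈ 593, H* ≈ 9.62, C* ≈ 37.5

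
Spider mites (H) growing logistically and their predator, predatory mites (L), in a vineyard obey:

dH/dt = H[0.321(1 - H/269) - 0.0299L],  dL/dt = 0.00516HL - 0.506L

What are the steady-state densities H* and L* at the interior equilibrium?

H* ≈ 98.1, L* ≈ 6.82

From dL/dt = 0 with L > 0: 0.00516H* = 0.506, so H* = 98.1.
Substitute into dH/dt = 0: 0.321(1 - 98.1/269) = 0.0299L*.
The bracket is 0.635, giving L* = 0.204/0.0299 = 6.82.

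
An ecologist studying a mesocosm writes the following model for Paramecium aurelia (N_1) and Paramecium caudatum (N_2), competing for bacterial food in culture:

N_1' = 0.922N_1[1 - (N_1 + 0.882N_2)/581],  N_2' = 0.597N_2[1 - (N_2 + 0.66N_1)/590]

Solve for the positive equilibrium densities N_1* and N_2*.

N_1* ≈ 145, N_2* ≈ 494

Setting both brackets to zero gives the nullclines N_1 + 0.882N_2 = 581 and 0.66N_1 + N_2 = 590.
Substituting N_2 = 590 - 0.66N_1 into the first: N_1(1 - 0.882·0.66) = 581 - 0.882·590.
So N_1* = 60.6/0.418 = 145, and then N_2* = 590 - 0.66·145 = 494.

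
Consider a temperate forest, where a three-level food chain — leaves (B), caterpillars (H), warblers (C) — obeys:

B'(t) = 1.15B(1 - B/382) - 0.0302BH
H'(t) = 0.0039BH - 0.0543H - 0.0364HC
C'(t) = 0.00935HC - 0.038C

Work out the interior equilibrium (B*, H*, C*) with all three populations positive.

B* ≈ 341, H* ≈ 4.06, C* ≈ 35.1

From dC/dt = 0: 0.00935H* = 0.038, so H* = 4.06.
From dB/dt = 0: 1.15(1 - B*/382) = 0.0302·4.06, giving B* = 382·(1 - 0.107) = 341.
From dH/dt = 0: 0.0039·341 - 0.0543 = 0.0364C*, so C* = 1.28/0.0364 = 35.1.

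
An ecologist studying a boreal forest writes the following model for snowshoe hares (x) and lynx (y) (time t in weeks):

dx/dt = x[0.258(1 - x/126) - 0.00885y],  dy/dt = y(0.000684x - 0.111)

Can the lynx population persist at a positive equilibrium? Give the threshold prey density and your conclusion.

Threshold x = 162; K < 162, so no, the predator goes extinct.

The predator equation gives dy/dt > 0 only when x > 0.111/0.000684 = 162.
Without the predator, x → K = 126. Since 126 < 162, the predator cannot invade.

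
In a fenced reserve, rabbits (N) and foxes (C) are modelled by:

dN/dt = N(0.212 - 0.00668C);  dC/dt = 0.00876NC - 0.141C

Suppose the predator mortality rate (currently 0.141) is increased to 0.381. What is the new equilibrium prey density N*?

N* ≈ 43.5

At the interior fixed point, setting dC/dt = 0 with C > 0 fixes N* = (predator death rate)/(NC coefficient) — independent of the other coefficients.
With the change, N* = 0.381/0.00876 = 43.5; it rises from 16.1.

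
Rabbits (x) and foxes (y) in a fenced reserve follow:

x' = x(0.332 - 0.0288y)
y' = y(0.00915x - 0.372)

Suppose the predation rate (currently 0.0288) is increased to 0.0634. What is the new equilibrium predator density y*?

At the interior fixed point, setting dx/dt = 0 with x > 0 fixes y* = (prey growth rate)/(xy coefficient) — independent of the other coefficients.
With the change, y* = 0.332/0.0634 = 5.24; it falls from 11.5.

y* ≈ 5.24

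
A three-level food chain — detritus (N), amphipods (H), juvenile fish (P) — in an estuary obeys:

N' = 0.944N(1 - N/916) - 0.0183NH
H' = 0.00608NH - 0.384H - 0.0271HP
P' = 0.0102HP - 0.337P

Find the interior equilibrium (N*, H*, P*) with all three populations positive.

N* ≈ 329, H* ≈ 33, P* ≈ 59.7

From dP/dt = 0: 0.0102H* = 0.337, so H* = 33.
From dN/dt = 0: 0.944(1 - N*/916) = 0.0183·33, giving N* = 916·(1 - 0.64) = 329.
From dH/dt = 0: 0.00608·329 - 0.384 = 0.0271P*, so P* = 1.62/0.0271 = 59.7.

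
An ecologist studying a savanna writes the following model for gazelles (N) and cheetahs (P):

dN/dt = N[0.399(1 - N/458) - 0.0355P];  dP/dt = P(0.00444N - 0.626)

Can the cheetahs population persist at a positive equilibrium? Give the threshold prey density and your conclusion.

Threshold N = 141; K > 141, so yes, the predator persists.

The predator equation gives dP/dt > 0 only when N > 0.626/0.00444 = 141.
Without the predator, N → K = 458. Since 458 > 141, the predator can invade and persist.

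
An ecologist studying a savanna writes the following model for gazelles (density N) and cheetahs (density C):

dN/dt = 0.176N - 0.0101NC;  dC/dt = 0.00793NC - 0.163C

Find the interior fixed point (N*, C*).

N* ≈ 20.6, C* ≈ 17.4

Set dC/dt = 0 with C > 0: 0.00793N - 0.163 = 0, so N* = 0.163/0.00793 = 20.6.
Set dN/dt = 0 with N > 0: 0.176 - 0.0101C = 0, so C* = 0.176/0.0101 = 17.4.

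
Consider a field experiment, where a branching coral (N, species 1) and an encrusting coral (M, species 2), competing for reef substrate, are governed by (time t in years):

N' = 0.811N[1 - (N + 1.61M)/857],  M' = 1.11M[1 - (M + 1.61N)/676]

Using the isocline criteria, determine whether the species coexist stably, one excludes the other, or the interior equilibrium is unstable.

unstable coexistence (outcome depends on initial conditions)

Compare the nullcline intercepts: K1/α12 = 857/1.61 = 532 < K2 = 676; K2/α21 = 676/1.61 = 420 < K1 = 857.
Since both are reversed, neither can invade when rare; the interior point is a saddle.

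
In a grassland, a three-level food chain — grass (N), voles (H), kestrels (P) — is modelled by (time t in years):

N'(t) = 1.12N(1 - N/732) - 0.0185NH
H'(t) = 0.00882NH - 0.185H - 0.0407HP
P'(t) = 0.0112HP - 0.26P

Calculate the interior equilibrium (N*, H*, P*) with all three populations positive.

From dP/dt = 0: 0.0112H* = 0.26, so H* = 23.2.
From dN/dt = 0: 1.12(1 - N*/732) = 0.0185·23.2, giving N* = 732·(1 - 0.383) = 451.
From dH/dt = 0: 0.00882·451 - 0.185 = 0.0407P*, so P* = 3.8/0.0407 = 93.3.

N* ≈ 451, H* ≈ 23.2, P* ≈ 93.3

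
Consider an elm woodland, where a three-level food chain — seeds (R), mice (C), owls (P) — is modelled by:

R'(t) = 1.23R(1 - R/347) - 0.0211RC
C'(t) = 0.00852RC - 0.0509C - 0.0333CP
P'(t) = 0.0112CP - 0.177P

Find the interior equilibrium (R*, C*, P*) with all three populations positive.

R* ≈ 253, C* ≈ 15.8, P* ≈ 63.2

From dP/dt = 0: 0.0112C* = 0.177, so C* = 15.8.
From dR/dt = 0: 1.23(1 - R*/347) = 0.0211·15.8, giving R* = 347·(1 - 0.271) = 253.
From dC/dt = 0: 0.00852·253 - 0.0509 = 0.0333P*, so P* = 2.1/0.0333 = 63.2.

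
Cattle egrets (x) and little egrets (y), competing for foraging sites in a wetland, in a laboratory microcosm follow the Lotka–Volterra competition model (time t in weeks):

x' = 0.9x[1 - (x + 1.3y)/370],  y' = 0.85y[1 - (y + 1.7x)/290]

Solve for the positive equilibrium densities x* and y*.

Setting both brackets to zero gives the nullclines x + 1.3y = 370 and 1.7x + y = 290.
Substituting y = 290 - 1.7x into the first: x(1 - 1.3·1.7) = 370 - 1.3·290.
So x* = -7/-1.21 = 5.79, and then y* = 290 - 1.7·5.79 = 280.

x* ≈ 5.79, y* ≈ 280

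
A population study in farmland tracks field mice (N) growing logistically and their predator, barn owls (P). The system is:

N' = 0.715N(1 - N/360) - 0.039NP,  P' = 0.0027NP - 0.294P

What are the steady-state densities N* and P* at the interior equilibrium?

From dP/dt = 0 with P > 0: 0.0027N* = 0.294, so N* = 109.
Substitute into dN/dt = 0: 0.715(1 - 109/360) = 0.039P*.
The bracket is 0.698, giving P* = 0.499/0.039 = 12.8.

N* ≈ 109, P* ≈ 12.8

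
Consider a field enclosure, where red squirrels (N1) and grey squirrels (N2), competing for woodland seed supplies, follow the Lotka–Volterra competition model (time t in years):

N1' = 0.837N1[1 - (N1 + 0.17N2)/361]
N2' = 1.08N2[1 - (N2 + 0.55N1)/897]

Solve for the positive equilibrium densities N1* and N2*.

Setting both brackets to zero gives the nullclines N1 + 0.17N2 = 361 and 0.55N1 + N2 = 897.
Substituting N2 = 897 - 0.55N1 into the first: N1(1 - 0.17·0.55) = 361 - 0.17·897.
So N1* = 209/0.906 = 230, and then N2* = 897 - 0.55·230 = 770.

N1* ≈ 230, N2* ≈ 770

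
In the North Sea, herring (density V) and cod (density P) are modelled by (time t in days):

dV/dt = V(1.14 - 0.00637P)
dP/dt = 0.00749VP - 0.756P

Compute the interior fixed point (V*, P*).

V* ≈ 101, P* ≈ 179

Set dP/dt = 0 with P > 0: 0.00749V - 0.756 = 0, so V* = 0.756/0.00749 = 101.
Set dV/dt = 0 with V > 0: 1.14 - 0.00637P = 0, so P* = 1.14/0.00637 = 179.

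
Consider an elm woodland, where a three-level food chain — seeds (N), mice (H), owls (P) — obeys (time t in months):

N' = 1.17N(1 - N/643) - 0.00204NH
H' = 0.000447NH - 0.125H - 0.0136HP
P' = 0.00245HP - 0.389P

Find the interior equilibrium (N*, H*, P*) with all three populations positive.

N* ≈ 465, H* ≈ 159, P* ≈ 6.09

From dP/dt = 0: 0.00245H* = 0.389, so H* = 159.
From dN/dt = 0: 1.17(1 - N*/643) = 0.00204·159, giving N* = 643·(1 - 0.277) = 465.
From dH/dt = 0: 0.000447·465 - 0.125 = 0.0136P*, so P* = 0.0829/0.0136 = 6.09.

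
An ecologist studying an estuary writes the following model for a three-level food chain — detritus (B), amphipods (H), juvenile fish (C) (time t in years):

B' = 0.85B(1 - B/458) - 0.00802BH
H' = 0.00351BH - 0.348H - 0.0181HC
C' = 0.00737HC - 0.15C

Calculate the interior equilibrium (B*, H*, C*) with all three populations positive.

B* ≈ 370, H* ≈ 20.4, C* ≈ 52.5

From dC/dt = 0: 0.00737H* = 0.15, so H* = 20.4.
From dB/dt = 0: 0.85(1 - B*/458) = 0.00802·20.4, giving B* = 458·(1 - 0.192) = 370.
From dH/dt = 0: 0.00351·370 - 0.348 = 0.0181C*, so C* = 0.951/0.0181 = 52.5.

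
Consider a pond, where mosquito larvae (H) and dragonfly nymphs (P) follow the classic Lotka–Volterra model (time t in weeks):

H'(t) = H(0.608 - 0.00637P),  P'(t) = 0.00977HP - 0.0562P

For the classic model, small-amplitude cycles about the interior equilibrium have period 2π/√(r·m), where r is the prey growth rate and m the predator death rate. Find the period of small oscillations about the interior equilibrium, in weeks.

Here r = 0.608 and m = 0.0562, so r·m = 0.0342.
ω = √0.0342 = 0.185 per week, hence T = 2π/ω ≈ 34 weeks.

T ≈ 34 weeks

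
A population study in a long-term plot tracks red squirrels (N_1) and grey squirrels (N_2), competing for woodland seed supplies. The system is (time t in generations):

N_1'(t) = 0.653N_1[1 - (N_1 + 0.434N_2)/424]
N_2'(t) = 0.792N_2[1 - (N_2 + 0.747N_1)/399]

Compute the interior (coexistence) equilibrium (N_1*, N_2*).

N_1* ≈ 371, N_2* ≈ 122

Setting both brackets to zero gives the nullclines N_1 + 0.434N_2 = 424 and 0.747N_1 + N_2 = 399.
Substituting N_2 = 399 - 0.747N_1 into the first: N_1(1 - 0.434·0.747) = 424 - 0.434·399.
So N_1* = 251/0.676 = 371, and then N_2* = 399 - 0.747·371 = 122.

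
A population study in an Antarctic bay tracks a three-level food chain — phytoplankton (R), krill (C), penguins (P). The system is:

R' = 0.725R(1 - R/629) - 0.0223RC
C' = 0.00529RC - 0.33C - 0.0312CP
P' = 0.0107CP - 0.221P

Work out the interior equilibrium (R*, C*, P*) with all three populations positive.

R* ≈ 229, C* ≈ 20.7, P* ≈ 28.3

From dP/dt = 0: 0.0107C* = 0.221, so C* = 20.7.
From dR/dt = 0: 0.725(1 - R*/629) = 0.0223·20.7, giving R* = 629·(1 - 0.635) = 229.
From dC/dt = 0: 0.00529·229 - 0.33 = 0.0312P*, so P* = 0.884/0.0312 = 28.3.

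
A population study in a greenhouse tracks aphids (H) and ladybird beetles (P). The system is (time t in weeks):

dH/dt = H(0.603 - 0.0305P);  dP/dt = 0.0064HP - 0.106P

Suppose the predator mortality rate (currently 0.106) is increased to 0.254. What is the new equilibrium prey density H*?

At the interior fixed point, setting dP/dt = 0 with P > 0 fixes H* = (predator death rate)/(HP coefficient) — independent of the other coefficients.
With the change, H* = 0.254/0.0064 = 39.7; it rises from 16.6.

H* ≈ 39.7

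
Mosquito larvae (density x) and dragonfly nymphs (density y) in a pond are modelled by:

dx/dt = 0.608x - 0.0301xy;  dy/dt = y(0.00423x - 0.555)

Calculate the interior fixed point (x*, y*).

Set dy/dt = 0 with y > 0: 0.00423x - 0.555 = 0, so x* = 0.555/0.00423 = 131.
Set dx/dt = 0 with x > 0: 0.608 - 0.0301y = 0, so y* = 0.608/0.0301 = 20.2.

x* ≈ 131, y* ≈ 20.2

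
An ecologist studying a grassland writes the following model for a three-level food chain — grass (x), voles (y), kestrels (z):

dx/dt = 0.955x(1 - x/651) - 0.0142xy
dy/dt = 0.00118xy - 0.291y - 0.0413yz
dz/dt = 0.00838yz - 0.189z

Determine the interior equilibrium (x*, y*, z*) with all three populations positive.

x* ≈ 433, y* ≈ 22.6, z* ≈ 5.32

From dz/dt = 0: 0.00838y* = 0.189, so y* = 22.6.
From dx/dt = 0: 0.955(1 - x*/651) = 0.0142·22.6, giving x* = 651·(1 - 0.335) = 433.
From dy/dt = 0: 0.00118·433 - 0.291 = 0.0413z*, so z* = 0.22/0.0413 = 5.32.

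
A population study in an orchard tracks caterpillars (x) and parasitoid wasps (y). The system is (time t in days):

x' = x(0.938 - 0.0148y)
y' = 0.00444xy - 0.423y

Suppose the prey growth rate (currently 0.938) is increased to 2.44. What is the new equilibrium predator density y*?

y* ≈ 165

At the interior fixed point, setting dx/dt = 0 with x > 0 fixes y* = (prey growth rate)/(xy coefficient) — independent of the other coefficients.
With the change, y* = 2.44/0.0148 = 165; it rises from 63.4.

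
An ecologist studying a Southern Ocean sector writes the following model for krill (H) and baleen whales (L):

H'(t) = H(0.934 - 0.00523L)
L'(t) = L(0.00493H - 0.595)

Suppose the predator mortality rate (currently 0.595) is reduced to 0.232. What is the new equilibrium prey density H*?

H* ≈ 47.1

At the interior fixed point, setting dL/dt = 0 with L > 0 fixes H* = (predator death rate)/(HL coefficient) — independent of the other coefficients.
With the change, H* = 0.232/0.00493 = 47.1; it falls from 121.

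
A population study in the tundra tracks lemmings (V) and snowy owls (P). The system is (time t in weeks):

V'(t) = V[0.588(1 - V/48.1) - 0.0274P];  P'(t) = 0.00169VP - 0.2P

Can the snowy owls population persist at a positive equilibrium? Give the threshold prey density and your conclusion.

Threshold V = 118; K < 118, so no, the predator goes extinct.

The predator equation gives dP/dt > 0 only when V > 0.2/0.00169 = 118.
Without the predator, V → K = 48.1. Since 48.1 < 118, the predator cannot invade.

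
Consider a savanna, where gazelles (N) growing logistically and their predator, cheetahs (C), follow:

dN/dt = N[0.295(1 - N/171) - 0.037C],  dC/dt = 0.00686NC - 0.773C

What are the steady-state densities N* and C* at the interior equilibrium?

N* ≈ 113, C* ≈ 2.72

From dC/dt = 0 with C > 0: 0.00686N* = 0.773, so N* = 113.
Substitute into dN/dt = 0: 0.295(1 - 113/171) = 0.037C*.
The bracket is 0.341, giving C* = 0.101/0.037 = 2.72.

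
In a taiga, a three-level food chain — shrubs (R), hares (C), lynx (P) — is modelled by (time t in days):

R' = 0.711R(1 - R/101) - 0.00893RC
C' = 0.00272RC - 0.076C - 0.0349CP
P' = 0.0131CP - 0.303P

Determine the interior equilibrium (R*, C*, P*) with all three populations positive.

From dP/dt = 0: 0.0131C* = 0.303, so C* = 23.1.
From dR/dt = 0: 0.711(1 - R*/101) = 0.00893·23.1, giving R* = 101·(1 - 0.291) = 71.7.
From dC/dt = 0: 0.00272·71.7 - 0.076 = 0.0349P*, so P* = 0.119/0.0349 = 3.41.

R* ≈ 71.7, C* ≈ 23.1, P* ≈ 3.41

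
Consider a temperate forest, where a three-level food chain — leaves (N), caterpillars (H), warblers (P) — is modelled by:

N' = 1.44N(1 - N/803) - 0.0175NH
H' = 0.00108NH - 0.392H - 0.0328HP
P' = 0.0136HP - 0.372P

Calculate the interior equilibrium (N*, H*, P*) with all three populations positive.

From dP/dt = 0: 0.0136H* = 0.372, so H* = 27.4.
From dN/dt = 0: 1.44(1 - N*/803) = 0.0175·27.4, giving N* = 803·(1 - 0.332) = 536.
From dH/dt = 0: 0.00108·536 - 0.392 = 0.0328P*, so P* = 0.187/0.0328 = 5.7.

N* ≈ 536, H* ≈ 27.4, P* ≈ 5.7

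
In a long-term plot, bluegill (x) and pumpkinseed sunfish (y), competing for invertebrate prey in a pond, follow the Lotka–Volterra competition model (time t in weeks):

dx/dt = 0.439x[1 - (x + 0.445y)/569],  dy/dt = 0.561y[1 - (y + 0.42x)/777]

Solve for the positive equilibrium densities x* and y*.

x* ≈ 275, y* ≈ 662

Setting both brackets to zero gives the nullclines x + 0.445y = 569 and 0.42x + y = 777.
Substituting y = 777 - 0.42x into the first: x(1 - 0.445·0.42) = 569 - 0.445·777.
So x* = 223/0.813 = 275, and then y* = 777 - 0.42·275 = 662.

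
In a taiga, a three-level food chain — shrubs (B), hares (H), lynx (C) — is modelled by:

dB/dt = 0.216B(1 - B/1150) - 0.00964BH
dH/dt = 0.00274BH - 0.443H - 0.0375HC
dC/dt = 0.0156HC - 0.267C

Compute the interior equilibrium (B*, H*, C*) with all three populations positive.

B* ≈ 272, H* ≈ 17.1, C* ≈ 8.03

From dC/dt = 0: 0.0156H* = 0.267, so H* = 17.1.
From dB/dt = 0: 0.216(1 - B*/1150) = 0.00964·17.1, giving B* = 1150·(1 - 0.764) = 272.
From dH/dt = 0: 0.00274·272 - 0.443 = 0.0375C*, so C* = 0.301/0.0375 = 8.03.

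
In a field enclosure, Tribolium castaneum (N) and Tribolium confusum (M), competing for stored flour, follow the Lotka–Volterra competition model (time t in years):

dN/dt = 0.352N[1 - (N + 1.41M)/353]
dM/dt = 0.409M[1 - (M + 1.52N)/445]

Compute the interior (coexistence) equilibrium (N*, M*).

N* ≈ 240, M* ≈ 80.1

Setting both brackets to zero gives the nullclines N + 1.41M = 353 and 1.52N + M = 445.
Substituting M = 445 - 1.52N into the first: N(1 - 1.41·1.52) = 353 - 1.41·445.
So N* = -274/-1.14 = 240, and then M* = 445 - 1.52·240 = 80.1.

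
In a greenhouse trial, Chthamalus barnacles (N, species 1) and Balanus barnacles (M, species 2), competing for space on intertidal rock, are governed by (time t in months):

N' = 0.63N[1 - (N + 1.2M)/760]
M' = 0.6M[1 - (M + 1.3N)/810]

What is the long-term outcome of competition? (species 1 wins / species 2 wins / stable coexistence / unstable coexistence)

unstable coexistence (outcome depends on initial conditions)

Compare the nullcline intercepts: K1/α12 = 760/1.2 = 633 < K2 = 810; K2/α21 = 810/1.3 = 623 < K1 = 760.
Since both are reversed, neither can invade when rare; the interior point is a saddle.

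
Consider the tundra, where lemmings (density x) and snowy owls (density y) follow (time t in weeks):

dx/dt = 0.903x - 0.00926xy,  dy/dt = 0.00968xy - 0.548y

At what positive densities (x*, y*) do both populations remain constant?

Set dy/dt = 0 with y > 0: 0.00968x - 0.548 = 0, so x* = 0.548/0.00968 = 56.6.
Set dx/dt = 0 with x > 0: 0.903 - 0.00926y = 0, so y* = 0.903/0.00926 = 97.5.

x* ≈ 56.6, y* ≈ 97.5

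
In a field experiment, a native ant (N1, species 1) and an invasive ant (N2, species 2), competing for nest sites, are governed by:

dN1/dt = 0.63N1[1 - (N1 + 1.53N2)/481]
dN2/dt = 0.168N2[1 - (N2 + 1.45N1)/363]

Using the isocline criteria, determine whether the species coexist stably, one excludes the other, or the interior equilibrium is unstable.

Compare the nullcline intercepts: K1/α12 = 481/1.53 = 314 < K2 = 363; K2/α21 = 363/1.45 = 250 < K1 = 481.
Since both are reversed, neither can invade when rare; the interior point is a saddle.

unstable coexistence (outcome depends on initial conditions)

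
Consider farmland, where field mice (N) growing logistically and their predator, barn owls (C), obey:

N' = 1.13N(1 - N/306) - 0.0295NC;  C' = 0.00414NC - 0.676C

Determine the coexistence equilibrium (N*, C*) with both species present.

N* ≈ 163, C* ≈ 17.9

From dC/dt = 0 with C > 0: 0.00414N* = 0.676, so N* = 163.
Substitute into dN/dt = 0: 1.13(1 - 163/306) = 0.0295C*.
The bracket is 0.466, giving C* = 0.527/0.0295 = 17.9.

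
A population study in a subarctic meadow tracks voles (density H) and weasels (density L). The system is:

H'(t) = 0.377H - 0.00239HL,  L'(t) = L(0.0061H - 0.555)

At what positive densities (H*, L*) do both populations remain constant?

Set dL/dt = 0 with L > 0: 0.0061H - 0.555 = 0, so H* = 0.555/0.0061 = 91.
Set dH/dt = 0 with H > 0: 0.377 - 0.00239L = 0, so L* = 0.377/0.00239 = 158.

H* ≈ 91, L* ≈ 158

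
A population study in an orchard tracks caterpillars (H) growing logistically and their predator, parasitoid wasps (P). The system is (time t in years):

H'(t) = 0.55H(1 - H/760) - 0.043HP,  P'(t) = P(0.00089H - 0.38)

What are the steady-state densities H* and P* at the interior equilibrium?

H* ≈ 427, P* ≈ 5.6

From dP/dt = 0 with P > 0: 0.00089H* = 0.38, so H* = 427.
Substitute into dH/dt = 0: 0.55(1 - 427/760) = 0.043P*.
The bracket is 0.438, giving P* = 0.241/0.043 = 5.6.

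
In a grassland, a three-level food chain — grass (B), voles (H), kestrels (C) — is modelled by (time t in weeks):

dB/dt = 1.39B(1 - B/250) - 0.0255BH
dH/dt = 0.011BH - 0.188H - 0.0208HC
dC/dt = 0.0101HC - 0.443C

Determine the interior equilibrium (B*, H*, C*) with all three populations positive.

From dC/dt = 0: 0.0101H* = 0.443, so H* = 43.9.
From dB/dt = 0: 1.39(1 - B*/250) = 0.0255·43.9, giving B* = 250·(1 - 0.805) = 48.8.
From dH/dt = 0: 0.011·48.8 - 0.188 = 0.0208C*, so C* = 0.349/0.0208 = 16.8.

B* ≈ 48.8, H* ≈ 43.9, C* ≈ 16.8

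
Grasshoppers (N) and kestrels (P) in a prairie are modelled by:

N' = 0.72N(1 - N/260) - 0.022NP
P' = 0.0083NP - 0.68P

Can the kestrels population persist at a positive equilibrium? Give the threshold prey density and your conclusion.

Threshold N = 81.9; K > 81.9, so yes, the predator persists.

The predator equation gives dP/dt > 0 only when N > 0.68/0.0083 = 81.9.
Without the predator, N → K = 260. Since 260 > 81.9, the predator can invade and persist.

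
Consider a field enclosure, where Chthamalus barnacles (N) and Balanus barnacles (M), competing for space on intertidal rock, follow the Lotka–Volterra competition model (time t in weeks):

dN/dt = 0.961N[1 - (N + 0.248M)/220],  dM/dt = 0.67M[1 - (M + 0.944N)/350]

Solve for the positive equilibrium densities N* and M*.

Setting both brackets to zero gives the nullclines N + 0.248M = 220 and 0.944N + M = 350.
Substituting M = 350 - 0.944N into the first: N(1 - 0.248·0.944) = 220 - 0.248·350.
So N* = 133/0.766 = 174, and then M* = 350 - 0.944·174 = 186.

N* ≈ 174, M* ≈ 186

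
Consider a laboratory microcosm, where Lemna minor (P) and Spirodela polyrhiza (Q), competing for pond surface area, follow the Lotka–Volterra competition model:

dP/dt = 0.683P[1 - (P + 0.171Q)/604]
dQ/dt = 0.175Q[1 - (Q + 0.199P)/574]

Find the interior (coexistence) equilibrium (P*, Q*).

Setting both brackets to zero gives the nullclines P + 0.171Q = 604 and 0.199P + Q = 574.
Substituting Q = 574 - 0.199P into the first: P(1 - 0.171·0.199) = 604 - 0.171·574.
So P* = 506/0.966 = 524, and then Q* = 574 - 0.199·524 = 470.

P* ≈ 524, Q* ≈ 470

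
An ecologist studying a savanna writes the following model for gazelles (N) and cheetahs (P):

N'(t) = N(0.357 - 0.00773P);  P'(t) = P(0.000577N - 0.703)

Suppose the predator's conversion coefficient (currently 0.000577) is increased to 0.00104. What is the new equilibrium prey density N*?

At the interior fixed point, setting dP/dt = 0 with P > 0 fixes N* = (predator death rate)/(NP coefficient) — independent of the other coefficients.
With the change, N* = 0.703/0.00104 = 676; it falls from 1220.

N* ≈ 676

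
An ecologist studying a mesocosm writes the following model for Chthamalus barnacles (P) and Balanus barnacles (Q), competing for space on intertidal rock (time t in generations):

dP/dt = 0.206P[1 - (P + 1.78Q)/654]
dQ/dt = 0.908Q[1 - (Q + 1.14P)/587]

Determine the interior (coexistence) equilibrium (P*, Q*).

P* ≈ 380, Q* ≈ 154

Setting both brackets to zero gives the nullclines P + 1.78Q = 654 and 1.14P + Q = 587.
Substituting Q = 587 - 1.14P into the first: P(1 - 1.78·1.14) = 654 - 1.78·587.
So P* = -391/-1.03 = 380, and then Q* = 587 - 1.14·380 = 154.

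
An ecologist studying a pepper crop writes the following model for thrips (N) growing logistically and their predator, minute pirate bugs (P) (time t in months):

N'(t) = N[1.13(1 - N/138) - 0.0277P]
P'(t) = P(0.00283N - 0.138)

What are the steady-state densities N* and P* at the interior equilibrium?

From dP/dt = 0 with P > 0: 0.00283N* = 0.138, so N* = 48.8.
Substitute into dN/dt = 0: 1.13(1 - 48.8/138) = 0.0277P*.
The bracket is 0.647, giving P* = 0.731/0.0277 = 26.4.

N* ≈ 48.8, P* ≈ 26.4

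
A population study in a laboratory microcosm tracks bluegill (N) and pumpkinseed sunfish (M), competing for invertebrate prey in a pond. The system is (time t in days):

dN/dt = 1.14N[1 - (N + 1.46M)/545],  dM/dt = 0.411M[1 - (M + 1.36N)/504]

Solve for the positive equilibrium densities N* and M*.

Setting both brackets to zero gives the nullclines N + 1.46M = 545 and 1.36N + M = 504.
Substituting M = 504 - 1.36N into the first: N(1 - 1.46·1.36) = 545 - 1.46·504.
So N* = -191/-0.986 = 194, and then M* = 504 - 1.36·194 = 241.

N* ≈ 194, M* ≈ 241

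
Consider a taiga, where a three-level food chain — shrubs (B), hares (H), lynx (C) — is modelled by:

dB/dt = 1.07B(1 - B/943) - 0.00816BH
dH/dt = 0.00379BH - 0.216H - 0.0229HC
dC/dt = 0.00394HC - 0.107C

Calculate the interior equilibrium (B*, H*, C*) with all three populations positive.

From dC/dt = 0: 0.00394H* = 0.107, so H* = 27.2.
From dB/dt = 0: 1.07(1 - B*/943) = 0.00816·27.2, giving B* = 943·(1 - 0.207) = 748.
From dH/dt = 0: 0.00379·748 - 0.216 = 0.0229C*, so C* = 2.62/0.0229 = 114.

B* ≈ 748, H* ≈ 27.2, C* ≈ 114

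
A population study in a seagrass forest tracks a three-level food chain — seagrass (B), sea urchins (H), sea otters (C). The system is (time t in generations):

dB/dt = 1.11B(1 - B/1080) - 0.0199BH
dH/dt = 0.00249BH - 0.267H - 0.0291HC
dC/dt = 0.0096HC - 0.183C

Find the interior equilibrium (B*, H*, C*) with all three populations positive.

From dC/dt = 0: 0.0096H* = 0.183, so H* = 19.1.
From dB/dt = 0: 1.11(1 - B*/1080) = 0.0199·19.1, giving B* = 1080·(1 - 0.342) = 711.
From dH/dt = 0: 0.00249·711 - 0.267 = 0.0291C*, so C* = 1.5/0.0291 = 51.7.

B* ≈ 711, H* ≈ 19.1, C* ≈ 51.7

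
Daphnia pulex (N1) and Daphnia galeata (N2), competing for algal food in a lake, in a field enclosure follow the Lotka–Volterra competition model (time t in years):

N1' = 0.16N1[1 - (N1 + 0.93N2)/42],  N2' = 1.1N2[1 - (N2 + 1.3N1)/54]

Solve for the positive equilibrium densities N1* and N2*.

Setting both brackets to zero gives the nullclines N1 + 0.93N2 = 42 and 1.3N1 + N2 = 54.
Substituting N2 = 54 - 1.3N1 into the first: N1(1 - 0.93·1.3) = 42 - 0.93·54.
So N1* = -8.22/-0.209 = 39.3, and then N2* = 54 - 1.3·39.3 = 2.87.

N1* ≈ 39.3, N2* ≈ 2.87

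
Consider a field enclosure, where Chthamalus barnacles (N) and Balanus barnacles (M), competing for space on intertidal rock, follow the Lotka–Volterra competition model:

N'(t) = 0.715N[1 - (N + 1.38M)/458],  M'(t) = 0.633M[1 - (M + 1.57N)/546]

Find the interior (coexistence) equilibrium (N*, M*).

Setting both brackets to zero gives the nullclines N + 1.38M = 458 and 1.57N + M = 546.
Substituting M = 546 - 1.57N into the first: N(1 - 1.38·1.57) = 458 - 1.38·546.
So N* = -295/-1.17 = 253, and then M* = 546 - 1.57·253 = 148.

N* ≈ 253, M* ≈ 148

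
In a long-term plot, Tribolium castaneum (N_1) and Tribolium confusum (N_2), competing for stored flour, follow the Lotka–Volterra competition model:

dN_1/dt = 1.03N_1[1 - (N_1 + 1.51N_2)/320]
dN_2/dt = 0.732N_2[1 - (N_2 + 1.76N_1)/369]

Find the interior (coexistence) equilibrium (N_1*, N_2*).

N_1* ≈ 143, N_2* ≈ 117

Setting both brackets to zero gives the nullclines N_1 + 1.51N_2 = 320 and 1.76N_1 + N_2 = 369.
Substituting N_2 = 369 - 1.76N_1 into the first: N_1(1 - 1.51·1.76) = 320 - 1.51·369.
So N_1* = -237/-1.66 = 143, and then N_2* = 369 - 1.76·143 = 117.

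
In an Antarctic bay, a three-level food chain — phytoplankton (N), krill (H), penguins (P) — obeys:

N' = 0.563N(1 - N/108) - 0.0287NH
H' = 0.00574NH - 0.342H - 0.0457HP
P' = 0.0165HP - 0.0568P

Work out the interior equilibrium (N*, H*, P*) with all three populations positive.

From dP/dt = 0: 0.0165H* = 0.0568, so H* = 3.44.
From dN/dt = 0: 0.563(1 - N*/108) = 0.0287·3.44, giving N* = 108·(1 - 0.175) = 89.
From dH/dt = 0: 0.00574·89 - 0.342 = 0.0457P*, so P* = 0.169/0.0457 = 3.7.

N* ≈ 89, H* ≈ 3.44, P* ≈ 3.7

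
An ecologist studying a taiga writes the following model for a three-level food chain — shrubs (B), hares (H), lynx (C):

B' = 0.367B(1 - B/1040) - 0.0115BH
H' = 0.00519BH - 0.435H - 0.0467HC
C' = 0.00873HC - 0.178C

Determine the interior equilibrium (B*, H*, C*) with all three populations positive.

B* ≈ 376, H* ≈ 20.4, C* ≈ 32.4

From dC/dt = 0: 0.00873H* = 0.178, so H* = 20.4.
From dB/dt = 0: 0.367(1 - B*/1040) = 0.0115·20.4, giving B* = 1040·(1 - 0.639) = 376.
From dH/dt = 0: 0.00519·376 - 0.435 = 0.0467C*, so C* = 1.51/0.0467 = 32.4.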